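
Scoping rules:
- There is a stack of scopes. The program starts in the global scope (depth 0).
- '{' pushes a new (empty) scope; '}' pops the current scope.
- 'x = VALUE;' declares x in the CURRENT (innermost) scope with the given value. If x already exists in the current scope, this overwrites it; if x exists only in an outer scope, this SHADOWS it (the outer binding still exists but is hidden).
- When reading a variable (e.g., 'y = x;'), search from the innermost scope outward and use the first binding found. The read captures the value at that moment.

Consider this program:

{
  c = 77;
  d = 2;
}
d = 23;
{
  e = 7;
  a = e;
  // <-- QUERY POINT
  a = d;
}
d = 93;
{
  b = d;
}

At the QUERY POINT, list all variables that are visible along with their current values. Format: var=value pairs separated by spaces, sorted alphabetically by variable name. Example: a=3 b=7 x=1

Answer: a=7 d=23 e=7

Derivation:
Step 1: enter scope (depth=1)
Step 2: declare c=77 at depth 1
Step 3: declare d=2 at depth 1
Step 4: exit scope (depth=0)
Step 5: declare d=23 at depth 0
Step 6: enter scope (depth=1)
Step 7: declare e=7 at depth 1
Step 8: declare a=(read e)=7 at depth 1
Visible at query point: a=7 d=23 e=7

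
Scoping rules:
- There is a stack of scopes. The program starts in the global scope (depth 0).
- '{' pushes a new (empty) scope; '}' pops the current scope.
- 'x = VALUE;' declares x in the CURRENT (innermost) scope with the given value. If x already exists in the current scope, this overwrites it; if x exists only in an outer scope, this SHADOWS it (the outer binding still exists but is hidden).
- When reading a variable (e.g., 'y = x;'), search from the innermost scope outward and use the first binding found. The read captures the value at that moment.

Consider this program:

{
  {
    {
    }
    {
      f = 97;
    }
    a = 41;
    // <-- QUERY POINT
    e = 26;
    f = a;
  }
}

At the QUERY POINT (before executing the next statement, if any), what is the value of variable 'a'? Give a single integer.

Answer: 41

Derivation:
Step 1: enter scope (depth=1)
Step 2: enter scope (depth=2)
Step 3: enter scope (depth=3)
Step 4: exit scope (depth=2)
Step 5: enter scope (depth=3)
Step 6: declare f=97 at depth 3
Step 7: exit scope (depth=2)
Step 8: declare a=41 at depth 2
Visible at query point: a=41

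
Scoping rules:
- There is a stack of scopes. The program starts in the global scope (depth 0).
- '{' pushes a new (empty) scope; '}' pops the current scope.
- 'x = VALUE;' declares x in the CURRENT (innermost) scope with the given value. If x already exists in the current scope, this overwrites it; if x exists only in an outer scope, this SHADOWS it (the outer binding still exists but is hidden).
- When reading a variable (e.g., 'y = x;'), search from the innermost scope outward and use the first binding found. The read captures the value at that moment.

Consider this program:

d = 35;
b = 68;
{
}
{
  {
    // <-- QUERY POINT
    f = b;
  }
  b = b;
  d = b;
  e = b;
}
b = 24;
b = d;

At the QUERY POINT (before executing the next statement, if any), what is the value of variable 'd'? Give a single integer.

Step 1: declare d=35 at depth 0
Step 2: declare b=68 at depth 0
Step 3: enter scope (depth=1)
Step 4: exit scope (depth=0)
Step 5: enter scope (depth=1)
Step 6: enter scope (depth=2)
Visible at query point: b=68 d=35

Answer: 35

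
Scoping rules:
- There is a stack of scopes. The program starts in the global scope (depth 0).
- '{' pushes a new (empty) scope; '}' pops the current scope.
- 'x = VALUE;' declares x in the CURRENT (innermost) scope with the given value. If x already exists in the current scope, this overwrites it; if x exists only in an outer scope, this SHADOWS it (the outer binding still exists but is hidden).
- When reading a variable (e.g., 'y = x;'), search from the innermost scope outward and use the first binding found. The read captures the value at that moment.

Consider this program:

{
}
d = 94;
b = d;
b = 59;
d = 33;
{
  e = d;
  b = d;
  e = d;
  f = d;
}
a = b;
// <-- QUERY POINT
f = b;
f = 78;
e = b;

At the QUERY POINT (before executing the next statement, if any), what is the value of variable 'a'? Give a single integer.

Step 1: enter scope (depth=1)
Step 2: exit scope (depth=0)
Step 3: declare d=94 at depth 0
Step 4: declare b=(read d)=94 at depth 0
Step 5: declare b=59 at depth 0
Step 6: declare d=33 at depth 0
Step 7: enter scope (depth=1)
Step 8: declare e=(read d)=33 at depth 1
Step 9: declare b=(read d)=33 at depth 1
Step 10: declare e=(read d)=33 at depth 1
Step 11: declare f=(read d)=33 at depth 1
Step 12: exit scope (depth=0)
Step 13: declare a=(read b)=59 at depth 0
Visible at query point: a=59 b=59 d=33

Answer: 59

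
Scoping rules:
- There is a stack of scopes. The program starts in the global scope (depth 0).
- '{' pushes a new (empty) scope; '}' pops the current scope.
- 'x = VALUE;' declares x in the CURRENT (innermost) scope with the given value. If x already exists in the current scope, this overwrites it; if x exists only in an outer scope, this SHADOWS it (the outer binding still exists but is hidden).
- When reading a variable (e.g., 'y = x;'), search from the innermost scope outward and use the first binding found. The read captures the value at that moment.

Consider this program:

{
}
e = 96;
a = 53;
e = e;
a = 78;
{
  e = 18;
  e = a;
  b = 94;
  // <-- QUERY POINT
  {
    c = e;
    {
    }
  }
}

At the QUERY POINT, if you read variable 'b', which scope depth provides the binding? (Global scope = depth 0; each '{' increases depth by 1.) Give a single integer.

Step 1: enter scope (depth=1)
Step 2: exit scope (depth=0)
Step 3: declare e=96 at depth 0
Step 4: declare a=53 at depth 0
Step 5: declare e=(read e)=96 at depth 0
Step 6: declare a=78 at depth 0
Step 7: enter scope (depth=1)
Step 8: declare e=18 at depth 1
Step 9: declare e=(read a)=78 at depth 1
Step 10: declare b=94 at depth 1
Visible at query point: a=78 b=94 e=78

Answer: 1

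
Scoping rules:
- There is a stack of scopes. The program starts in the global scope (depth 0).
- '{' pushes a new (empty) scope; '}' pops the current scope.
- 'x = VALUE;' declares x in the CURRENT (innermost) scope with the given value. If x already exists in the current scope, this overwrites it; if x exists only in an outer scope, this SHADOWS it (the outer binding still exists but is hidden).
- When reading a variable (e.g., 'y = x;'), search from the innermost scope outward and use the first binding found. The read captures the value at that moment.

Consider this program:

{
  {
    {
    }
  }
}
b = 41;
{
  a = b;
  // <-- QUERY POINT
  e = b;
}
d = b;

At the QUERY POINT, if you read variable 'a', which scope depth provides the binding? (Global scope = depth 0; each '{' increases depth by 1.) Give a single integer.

Step 1: enter scope (depth=1)
Step 2: enter scope (depth=2)
Step 3: enter scope (depth=3)
Step 4: exit scope (depth=2)
Step 5: exit scope (depth=1)
Step 6: exit scope (depth=0)
Step 7: declare b=41 at depth 0
Step 8: enter scope (depth=1)
Step 9: declare a=(read b)=41 at depth 1
Visible at query point: a=41 b=41

Answer: 1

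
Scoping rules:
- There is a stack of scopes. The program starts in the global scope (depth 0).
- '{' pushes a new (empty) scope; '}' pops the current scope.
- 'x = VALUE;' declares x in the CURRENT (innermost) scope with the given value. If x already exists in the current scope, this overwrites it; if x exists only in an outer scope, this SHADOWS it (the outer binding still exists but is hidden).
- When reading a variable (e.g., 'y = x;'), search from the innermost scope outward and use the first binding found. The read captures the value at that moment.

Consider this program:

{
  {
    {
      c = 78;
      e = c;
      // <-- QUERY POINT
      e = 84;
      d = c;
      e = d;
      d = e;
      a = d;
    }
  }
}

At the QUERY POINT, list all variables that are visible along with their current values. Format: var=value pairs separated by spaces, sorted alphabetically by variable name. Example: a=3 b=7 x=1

Answer: c=78 e=78

Derivation:
Step 1: enter scope (depth=1)
Step 2: enter scope (depth=2)
Step 3: enter scope (depth=3)
Step 4: declare c=78 at depth 3
Step 5: declare e=(read c)=78 at depth 3
Visible at query point: c=78 e=78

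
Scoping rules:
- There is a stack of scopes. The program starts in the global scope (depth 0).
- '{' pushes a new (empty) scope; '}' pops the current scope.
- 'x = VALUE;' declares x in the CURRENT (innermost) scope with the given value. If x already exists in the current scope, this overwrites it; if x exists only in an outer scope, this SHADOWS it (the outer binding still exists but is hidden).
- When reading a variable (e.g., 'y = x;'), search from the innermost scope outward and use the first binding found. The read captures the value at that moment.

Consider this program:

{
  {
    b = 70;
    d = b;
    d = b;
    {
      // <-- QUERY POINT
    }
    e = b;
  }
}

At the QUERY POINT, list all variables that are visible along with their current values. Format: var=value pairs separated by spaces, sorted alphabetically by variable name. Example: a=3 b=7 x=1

Answer: b=70 d=70

Derivation:
Step 1: enter scope (depth=1)
Step 2: enter scope (depth=2)
Step 3: declare b=70 at depth 2
Step 4: declare d=(read b)=70 at depth 2
Step 5: declare d=(read b)=70 at depth 2
Step 6: enter scope (depth=3)
Visible at query point: b=70 d=70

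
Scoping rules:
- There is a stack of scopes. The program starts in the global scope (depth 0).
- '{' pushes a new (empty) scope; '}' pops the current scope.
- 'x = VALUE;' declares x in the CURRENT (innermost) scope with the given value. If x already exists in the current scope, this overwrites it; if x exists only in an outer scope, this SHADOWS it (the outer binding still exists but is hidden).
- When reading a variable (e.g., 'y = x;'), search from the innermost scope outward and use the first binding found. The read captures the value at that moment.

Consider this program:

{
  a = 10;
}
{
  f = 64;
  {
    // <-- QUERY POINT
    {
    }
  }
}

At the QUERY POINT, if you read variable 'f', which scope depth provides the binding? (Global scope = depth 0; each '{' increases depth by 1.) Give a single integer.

Step 1: enter scope (depth=1)
Step 2: declare a=10 at depth 1
Step 3: exit scope (depth=0)
Step 4: enter scope (depth=1)
Step 5: declare f=64 at depth 1
Step 6: enter scope (depth=2)
Visible at query point: f=64

Answer: 1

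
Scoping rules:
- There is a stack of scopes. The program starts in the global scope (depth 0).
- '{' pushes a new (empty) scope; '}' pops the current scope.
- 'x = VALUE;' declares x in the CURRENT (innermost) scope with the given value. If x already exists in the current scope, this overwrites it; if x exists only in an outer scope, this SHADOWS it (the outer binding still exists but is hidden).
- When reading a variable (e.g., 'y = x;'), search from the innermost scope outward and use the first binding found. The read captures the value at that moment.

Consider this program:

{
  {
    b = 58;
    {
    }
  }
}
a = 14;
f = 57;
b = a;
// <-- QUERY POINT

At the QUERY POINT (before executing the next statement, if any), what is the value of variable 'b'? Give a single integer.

Step 1: enter scope (depth=1)
Step 2: enter scope (depth=2)
Step 3: declare b=58 at depth 2
Step 4: enter scope (depth=3)
Step 5: exit scope (depth=2)
Step 6: exit scope (depth=1)
Step 7: exit scope (depth=0)
Step 8: declare a=14 at depth 0
Step 9: declare f=57 at depth 0
Step 10: declare b=(read a)=14 at depth 0
Visible at query point: a=14 b=14 f=57

Answer: 14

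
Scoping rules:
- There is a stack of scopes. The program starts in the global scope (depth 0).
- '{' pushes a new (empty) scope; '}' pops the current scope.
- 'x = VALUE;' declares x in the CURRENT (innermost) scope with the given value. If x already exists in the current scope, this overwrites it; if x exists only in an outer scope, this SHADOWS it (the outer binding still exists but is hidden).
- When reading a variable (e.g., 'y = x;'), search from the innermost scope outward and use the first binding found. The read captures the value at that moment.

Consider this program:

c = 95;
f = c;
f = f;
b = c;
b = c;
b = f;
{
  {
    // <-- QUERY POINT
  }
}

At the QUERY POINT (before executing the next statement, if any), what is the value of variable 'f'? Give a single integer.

Step 1: declare c=95 at depth 0
Step 2: declare f=(read c)=95 at depth 0
Step 3: declare f=(read f)=95 at depth 0
Step 4: declare b=(read c)=95 at depth 0
Step 5: declare b=(read c)=95 at depth 0
Step 6: declare b=(read f)=95 at depth 0
Step 7: enter scope (depth=1)
Step 8: enter scope (depth=2)
Visible at query point: b=95 c=95 f=95

Answer: 95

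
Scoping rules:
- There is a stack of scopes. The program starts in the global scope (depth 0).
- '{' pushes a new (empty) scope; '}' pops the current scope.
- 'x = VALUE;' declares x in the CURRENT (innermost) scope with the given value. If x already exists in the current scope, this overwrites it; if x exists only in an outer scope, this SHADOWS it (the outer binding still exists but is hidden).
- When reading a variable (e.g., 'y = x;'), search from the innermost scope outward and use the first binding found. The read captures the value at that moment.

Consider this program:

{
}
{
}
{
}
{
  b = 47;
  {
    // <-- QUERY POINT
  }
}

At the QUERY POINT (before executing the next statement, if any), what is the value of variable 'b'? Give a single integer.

Answer: 47

Derivation:
Step 1: enter scope (depth=1)
Step 2: exit scope (depth=0)
Step 3: enter scope (depth=1)
Step 4: exit scope (depth=0)
Step 5: enter scope (depth=1)
Step 6: exit scope (depth=0)
Step 7: enter scope (depth=1)
Step 8: declare b=47 at depth 1
Step 9: enter scope (depth=2)
Visible at query point: b=47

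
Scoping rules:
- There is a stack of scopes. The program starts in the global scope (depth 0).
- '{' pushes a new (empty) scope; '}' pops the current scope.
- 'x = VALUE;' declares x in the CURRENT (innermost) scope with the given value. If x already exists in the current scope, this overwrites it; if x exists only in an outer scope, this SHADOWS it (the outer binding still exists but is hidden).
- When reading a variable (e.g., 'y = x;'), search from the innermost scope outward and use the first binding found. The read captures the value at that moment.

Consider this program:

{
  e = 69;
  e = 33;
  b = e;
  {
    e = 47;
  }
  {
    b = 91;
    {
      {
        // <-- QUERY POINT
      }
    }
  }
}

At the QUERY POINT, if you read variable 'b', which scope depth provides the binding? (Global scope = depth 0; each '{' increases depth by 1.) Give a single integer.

Step 1: enter scope (depth=1)
Step 2: declare e=69 at depth 1
Step 3: declare e=33 at depth 1
Step 4: declare b=(read e)=33 at depth 1
Step 5: enter scope (depth=2)
Step 6: declare e=47 at depth 2
Step 7: exit scope (depth=1)
Step 8: enter scope (depth=2)
Step 9: declare b=91 at depth 2
Step 10: enter scope (depth=3)
Step 11: enter scope (depth=4)
Visible at query point: b=91 e=33

Answer: 2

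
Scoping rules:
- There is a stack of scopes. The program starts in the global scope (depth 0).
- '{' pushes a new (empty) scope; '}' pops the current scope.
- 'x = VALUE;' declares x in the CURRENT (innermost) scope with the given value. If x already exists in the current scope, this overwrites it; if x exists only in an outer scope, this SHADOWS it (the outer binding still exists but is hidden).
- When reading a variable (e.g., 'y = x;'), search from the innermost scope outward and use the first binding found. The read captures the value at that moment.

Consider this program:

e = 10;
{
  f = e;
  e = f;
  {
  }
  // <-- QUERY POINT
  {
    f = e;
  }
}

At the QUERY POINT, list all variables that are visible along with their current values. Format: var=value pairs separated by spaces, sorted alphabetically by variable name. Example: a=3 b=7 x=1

Answer: e=10 f=10

Derivation:
Step 1: declare e=10 at depth 0
Step 2: enter scope (depth=1)
Step 3: declare f=(read e)=10 at depth 1
Step 4: declare e=(read f)=10 at depth 1
Step 5: enter scope (depth=2)
Step 6: exit scope (depth=1)
Visible at query point: e=10 f=10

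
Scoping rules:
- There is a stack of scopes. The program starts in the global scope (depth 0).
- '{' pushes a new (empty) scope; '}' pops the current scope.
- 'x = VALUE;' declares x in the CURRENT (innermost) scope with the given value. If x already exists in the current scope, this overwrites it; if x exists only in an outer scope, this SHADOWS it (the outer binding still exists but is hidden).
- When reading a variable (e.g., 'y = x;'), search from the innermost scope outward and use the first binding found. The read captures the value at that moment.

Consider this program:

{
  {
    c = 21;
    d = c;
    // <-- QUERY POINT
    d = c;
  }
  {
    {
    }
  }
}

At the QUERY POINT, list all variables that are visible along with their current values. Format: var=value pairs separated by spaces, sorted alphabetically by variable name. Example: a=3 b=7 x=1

Step 1: enter scope (depth=1)
Step 2: enter scope (depth=2)
Step 3: declare c=21 at depth 2
Step 4: declare d=(read c)=21 at depth 2
Visible at query point: c=21 d=21

Answer: c=21 d=21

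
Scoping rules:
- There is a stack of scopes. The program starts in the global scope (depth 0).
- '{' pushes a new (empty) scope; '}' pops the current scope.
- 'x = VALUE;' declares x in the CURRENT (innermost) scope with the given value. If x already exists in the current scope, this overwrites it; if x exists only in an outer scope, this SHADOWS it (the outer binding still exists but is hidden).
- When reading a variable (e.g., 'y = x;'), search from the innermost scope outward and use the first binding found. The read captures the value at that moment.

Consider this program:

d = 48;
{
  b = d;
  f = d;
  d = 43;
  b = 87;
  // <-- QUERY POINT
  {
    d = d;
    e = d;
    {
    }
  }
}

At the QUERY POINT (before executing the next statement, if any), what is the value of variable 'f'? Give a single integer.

Step 1: declare d=48 at depth 0
Step 2: enter scope (depth=1)
Step 3: declare b=(read d)=48 at depth 1
Step 4: declare f=(read d)=48 at depth 1
Step 5: declare d=43 at depth 1
Step 6: declare b=87 at depth 1
Visible at query point: b=87 d=43 f=48

Answer: 48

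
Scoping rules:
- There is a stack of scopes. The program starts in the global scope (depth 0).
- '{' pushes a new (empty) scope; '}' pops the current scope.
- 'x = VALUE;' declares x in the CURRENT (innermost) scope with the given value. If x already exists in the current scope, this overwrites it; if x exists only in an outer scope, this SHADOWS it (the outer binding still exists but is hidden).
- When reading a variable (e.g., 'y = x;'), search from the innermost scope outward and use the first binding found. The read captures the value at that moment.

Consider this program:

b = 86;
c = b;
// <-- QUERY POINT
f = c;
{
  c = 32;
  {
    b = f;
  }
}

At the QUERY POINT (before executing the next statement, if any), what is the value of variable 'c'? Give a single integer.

Step 1: declare b=86 at depth 0
Step 2: declare c=(read b)=86 at depth 0
Visible at query point: b=86 c=86

Answer: 86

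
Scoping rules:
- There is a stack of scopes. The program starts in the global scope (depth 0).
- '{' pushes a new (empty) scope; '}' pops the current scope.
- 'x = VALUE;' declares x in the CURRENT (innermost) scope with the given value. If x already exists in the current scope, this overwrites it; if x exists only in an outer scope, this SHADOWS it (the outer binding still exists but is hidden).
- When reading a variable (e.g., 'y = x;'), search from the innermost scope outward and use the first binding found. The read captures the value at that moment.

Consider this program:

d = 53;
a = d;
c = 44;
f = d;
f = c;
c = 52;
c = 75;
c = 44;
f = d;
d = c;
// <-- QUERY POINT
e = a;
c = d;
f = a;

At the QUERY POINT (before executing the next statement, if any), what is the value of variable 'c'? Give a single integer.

Answer: 44

Derivation:
Step 1: declare d=53 at depth 0
Step 2: declare a=(read d)=53 at depth 0
Step 3: declare c=44 at depth 0
Step 4: declare f=(read d)=53 at depth 0
Step 5: declare f=(read c)=44 at depth 0
Step 6: declare c=52 at depth 0
Step 7: declare c=75 at depth 0
Step 8: declare c=44 at depth 0
Step 9: declare f=(read d)=53 at depth 0
Step 10: declare d=(read c)=44 at depth 0
Visible at query point: a=53 c=44 d=44 f=53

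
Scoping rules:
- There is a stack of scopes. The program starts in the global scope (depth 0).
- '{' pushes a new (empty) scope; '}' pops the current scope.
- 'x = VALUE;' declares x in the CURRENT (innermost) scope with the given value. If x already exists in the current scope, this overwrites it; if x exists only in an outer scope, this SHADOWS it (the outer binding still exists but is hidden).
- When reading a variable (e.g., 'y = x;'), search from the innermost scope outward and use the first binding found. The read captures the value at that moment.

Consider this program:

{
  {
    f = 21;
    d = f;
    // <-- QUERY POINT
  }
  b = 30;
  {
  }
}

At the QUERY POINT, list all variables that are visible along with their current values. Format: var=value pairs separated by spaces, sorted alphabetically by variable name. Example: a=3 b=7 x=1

Answer: d=21 f=21

Derivation:
Step 1: enter scope (depth=1)
Step 2: enter scope (depth=2)
Step 3: declare f=21 at depth 2
Step 4: declare d=(read f)=21 at depth 2
Visible at query point: d=21 f=21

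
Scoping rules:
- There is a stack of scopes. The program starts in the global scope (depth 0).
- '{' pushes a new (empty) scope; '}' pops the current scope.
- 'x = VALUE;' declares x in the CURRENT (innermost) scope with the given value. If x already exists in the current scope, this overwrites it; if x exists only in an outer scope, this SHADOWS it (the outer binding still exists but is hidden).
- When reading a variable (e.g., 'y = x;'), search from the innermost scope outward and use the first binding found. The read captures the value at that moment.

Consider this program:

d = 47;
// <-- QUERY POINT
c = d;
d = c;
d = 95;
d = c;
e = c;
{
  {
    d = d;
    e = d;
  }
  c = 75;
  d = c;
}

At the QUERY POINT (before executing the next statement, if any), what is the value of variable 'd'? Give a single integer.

Answer: 47

Derivation:
Step 1: declare d=47 at depth 0
Visible at query point: d=47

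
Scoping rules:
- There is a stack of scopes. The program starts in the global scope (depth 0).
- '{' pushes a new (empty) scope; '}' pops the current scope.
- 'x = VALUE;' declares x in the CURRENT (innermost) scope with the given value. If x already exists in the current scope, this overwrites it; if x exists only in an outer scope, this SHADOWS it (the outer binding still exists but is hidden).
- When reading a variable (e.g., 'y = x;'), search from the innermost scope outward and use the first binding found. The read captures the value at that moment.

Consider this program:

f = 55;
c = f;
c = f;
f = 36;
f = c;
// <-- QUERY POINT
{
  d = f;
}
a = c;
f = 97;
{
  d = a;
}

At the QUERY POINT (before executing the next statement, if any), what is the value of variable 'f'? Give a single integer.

Answer: 55

Derivation:
Step 1: declare f=55 at depth 0
Step 2: declare c=(read f)=55 at depth 0
Step 3: declare c=(read f)=55 at depth 0
Step 4: declare f=36 at depth 0
Step 5: declare f=(read c)=55 at depth 0
Visible at query point: c=55 f=55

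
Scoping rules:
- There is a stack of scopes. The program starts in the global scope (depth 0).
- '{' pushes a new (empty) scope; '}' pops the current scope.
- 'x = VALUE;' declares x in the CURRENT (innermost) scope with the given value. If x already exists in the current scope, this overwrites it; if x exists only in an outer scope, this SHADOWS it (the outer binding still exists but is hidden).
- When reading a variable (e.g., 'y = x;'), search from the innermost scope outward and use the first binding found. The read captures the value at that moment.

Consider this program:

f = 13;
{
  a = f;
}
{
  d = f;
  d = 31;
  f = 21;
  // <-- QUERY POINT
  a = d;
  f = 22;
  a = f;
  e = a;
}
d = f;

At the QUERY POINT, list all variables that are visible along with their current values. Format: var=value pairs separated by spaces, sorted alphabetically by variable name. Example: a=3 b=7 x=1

Answer: d=31 f=21

Derivation:
Step 1: declare f=13 at depth 0
Step 2: enter scope (depth=1)
Step 3: declare a=(read f)=13 at depth 1
Step 4: exit scope (depth=0)
Step 5: enter scope (depth=1)
Step 6: declare d=(read f)=13 at depth 1
Step 7: declare d=31 at depth 1
Step 8: declare f=21 at depth 1
Visible at query point: d=31 f=21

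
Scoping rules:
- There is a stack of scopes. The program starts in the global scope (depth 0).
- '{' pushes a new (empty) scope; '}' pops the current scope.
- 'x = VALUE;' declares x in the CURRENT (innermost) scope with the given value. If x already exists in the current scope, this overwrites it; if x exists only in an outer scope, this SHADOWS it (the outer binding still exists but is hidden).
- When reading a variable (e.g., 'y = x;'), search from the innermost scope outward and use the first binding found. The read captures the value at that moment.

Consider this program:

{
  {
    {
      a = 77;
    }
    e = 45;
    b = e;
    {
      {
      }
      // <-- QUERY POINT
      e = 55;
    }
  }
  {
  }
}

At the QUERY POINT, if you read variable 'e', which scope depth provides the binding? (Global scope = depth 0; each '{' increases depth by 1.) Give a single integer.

Step 1: enter scope (depth=1)
Step 2: enter scope (depth=2)
Step 3: enter scope (depth=3)
Step 4: declare a=77 at depth 3
Step 5: exit scope (depth=2)
Step 6: declare e=45 at depth 2
Step 7: declare b=(read e)=45 at depth 2
Step 8: enter scope (depth=3)
Step 9: enter scope (depth=4)
Step 10: exit scope (depth=3)
Visible at query point: b=45 e=45

Answer: 2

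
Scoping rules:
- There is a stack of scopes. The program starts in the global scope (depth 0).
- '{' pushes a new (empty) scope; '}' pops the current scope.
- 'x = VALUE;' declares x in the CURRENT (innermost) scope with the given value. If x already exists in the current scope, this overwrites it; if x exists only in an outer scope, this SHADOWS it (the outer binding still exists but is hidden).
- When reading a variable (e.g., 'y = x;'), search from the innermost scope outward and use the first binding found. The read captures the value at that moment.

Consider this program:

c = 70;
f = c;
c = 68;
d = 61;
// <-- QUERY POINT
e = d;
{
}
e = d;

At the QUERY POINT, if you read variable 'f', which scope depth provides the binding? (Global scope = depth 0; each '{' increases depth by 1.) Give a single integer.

Step 1: declare c=70 at depth 0
Step 2: declare f=(read c)=70 at depth 0
Step 3: declare c=68 at depth 0
Step 4: declare d=61 at depth 0
Visible at query point: c=68 d=61 f=70

Answer: 0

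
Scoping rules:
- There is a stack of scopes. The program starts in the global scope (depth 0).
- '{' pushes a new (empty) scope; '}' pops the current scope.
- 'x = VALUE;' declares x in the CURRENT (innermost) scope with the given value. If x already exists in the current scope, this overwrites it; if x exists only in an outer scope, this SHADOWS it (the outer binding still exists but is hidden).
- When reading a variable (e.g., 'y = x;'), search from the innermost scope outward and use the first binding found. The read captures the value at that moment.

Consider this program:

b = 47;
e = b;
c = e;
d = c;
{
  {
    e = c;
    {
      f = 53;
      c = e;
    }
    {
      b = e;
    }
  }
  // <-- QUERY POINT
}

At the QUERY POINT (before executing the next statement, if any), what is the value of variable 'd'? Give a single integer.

Step 1: declare b=47 at depth 0
Step 2: declare e=(read b)=47 at depth 0
Step 3: declare c=(read e)=47 at depth 0
Step 4: declare d=(read c)=47 at depth 0
Step 5: enter scope (depth=1)
Step 6: enter scope (depth=2)
Step 7: declare e=(read c)=47 at depth 2
Step 8: enter scope (depth=3)
Step 9: declare f=53 at depth 3
Step 10: declare c=(read e)=47 at depth 3
Step 11: exit scope (depth=2)
Step 12: enter scope (depth=3)
Step 13: declare b=(read e)=47 at depth 3
Step 14: exit scope (depth=2)
Step 15: exit scope (depth=1)
Visible at query point: b=47 c=47 d=47 e=47

Answer: 47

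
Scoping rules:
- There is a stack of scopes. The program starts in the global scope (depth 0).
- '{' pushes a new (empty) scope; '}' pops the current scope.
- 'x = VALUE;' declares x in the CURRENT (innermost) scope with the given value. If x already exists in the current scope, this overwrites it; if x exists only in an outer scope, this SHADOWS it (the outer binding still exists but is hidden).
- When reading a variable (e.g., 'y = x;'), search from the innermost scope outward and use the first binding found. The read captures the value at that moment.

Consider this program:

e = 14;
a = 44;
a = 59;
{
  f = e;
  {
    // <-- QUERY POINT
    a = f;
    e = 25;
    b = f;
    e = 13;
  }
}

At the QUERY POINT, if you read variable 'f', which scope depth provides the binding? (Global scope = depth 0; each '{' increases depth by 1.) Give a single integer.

Answer: 1

Derivation:
Step 1: declare e=14 at depth 0
Step 2: declare a=44 at depth 0
Step 3: declare a=59 at depth 0
Step 4: enter scope (depth=1)
Step 5: declare f=(read e)=14 at depth 1
Step 6: enter scope (depth=2)
Visible at query point: a=59 e=14 f=14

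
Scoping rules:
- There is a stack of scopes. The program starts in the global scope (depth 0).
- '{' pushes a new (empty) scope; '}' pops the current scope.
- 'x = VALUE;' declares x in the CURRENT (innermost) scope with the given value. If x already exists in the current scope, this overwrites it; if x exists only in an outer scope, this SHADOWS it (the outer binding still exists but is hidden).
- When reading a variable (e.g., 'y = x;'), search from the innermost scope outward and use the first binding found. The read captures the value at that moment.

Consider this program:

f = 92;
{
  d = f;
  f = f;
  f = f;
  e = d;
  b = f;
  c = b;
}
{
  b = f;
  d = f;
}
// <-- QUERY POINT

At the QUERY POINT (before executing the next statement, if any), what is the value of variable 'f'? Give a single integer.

Answer: 92

Derivation:
Step 1: declare f=92 at depth 0
Step 2: enter scope (depth=1)
Step 3: declare d=(read f)=92 at depth 1
Step 4: declare f=(read f)=92 at depth 1
Step 5: declare f=(read f)=92 at depth 1
Step 6: declare e=(read d)=92 at depth 1
Step 7: declare b=(read f)=92 at depth 1
Step 8: declare c=(read b)=92 at depth 1
Step 9: exit scope (depth=0)
Step 10: enter scope (depth=1)
Step 11: declare b=(read f)=92 at depth 1
Step 12: declare d=(read f)=92 at depth 1
Step 13: exit scope (depth=0)
Visible at query point: f=92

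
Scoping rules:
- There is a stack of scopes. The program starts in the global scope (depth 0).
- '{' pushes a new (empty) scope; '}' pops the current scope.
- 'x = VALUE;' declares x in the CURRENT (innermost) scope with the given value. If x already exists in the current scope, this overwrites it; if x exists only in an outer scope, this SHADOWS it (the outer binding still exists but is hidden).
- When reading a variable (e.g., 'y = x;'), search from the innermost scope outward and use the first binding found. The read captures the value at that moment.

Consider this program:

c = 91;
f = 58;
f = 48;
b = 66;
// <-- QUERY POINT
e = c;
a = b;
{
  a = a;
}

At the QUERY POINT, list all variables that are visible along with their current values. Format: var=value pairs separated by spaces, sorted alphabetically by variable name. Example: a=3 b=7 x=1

Answer: b=66 c=91 f=48

Derivation:
Step 1: declare c=91 at depth 0
Step 2: declare f=58 at depth 0
Step 3: declare f=48 at depth 0
Step 4: declare b=66 at depth 0
Visible at query point: b=66 c=91 f=48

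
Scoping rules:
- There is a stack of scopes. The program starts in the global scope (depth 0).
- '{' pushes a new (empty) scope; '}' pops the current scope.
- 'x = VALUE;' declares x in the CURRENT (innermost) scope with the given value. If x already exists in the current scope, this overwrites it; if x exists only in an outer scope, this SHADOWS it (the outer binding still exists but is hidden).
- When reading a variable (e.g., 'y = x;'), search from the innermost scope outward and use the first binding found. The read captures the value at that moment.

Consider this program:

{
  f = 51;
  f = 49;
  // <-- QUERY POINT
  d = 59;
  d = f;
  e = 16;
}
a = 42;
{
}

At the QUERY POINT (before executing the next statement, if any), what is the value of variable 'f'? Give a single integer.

Step 1: enter scope (depth=1)
Step 2: declare f=51 at depth 1
Step 3: declare f=49 at depth 1
Visible at query point: f=49

Answer: 49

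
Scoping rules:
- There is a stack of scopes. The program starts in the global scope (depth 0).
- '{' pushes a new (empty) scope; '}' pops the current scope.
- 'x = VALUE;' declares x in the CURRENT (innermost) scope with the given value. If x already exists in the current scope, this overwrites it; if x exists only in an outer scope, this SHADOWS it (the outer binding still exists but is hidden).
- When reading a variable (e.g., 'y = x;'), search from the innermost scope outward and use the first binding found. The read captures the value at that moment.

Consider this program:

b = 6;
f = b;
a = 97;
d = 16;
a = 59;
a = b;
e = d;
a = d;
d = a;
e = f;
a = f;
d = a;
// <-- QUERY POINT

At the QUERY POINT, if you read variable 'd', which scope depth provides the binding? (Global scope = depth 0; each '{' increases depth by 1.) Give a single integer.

Answer: 0

Derivation:
Step 1: declare b=6 at depth 0
Step 2: declare f=(read b)=6 at depth 0
Step 3: declare a=97 at depth 0
Step 4: declare d=16 at depth 0
Step 5: declare a=59 at depth 0
Step 6: declare a=(read b)=6 at depth 0
Step 7: declare e=(read d)=16 at depth 0
Step 8: declare a=(read d)=16 at depth 0
Step 9: declare d=(read a)=16 at depth 0
Step 10: declare e=(read f)=6 at depth 0
Step 11: declare a=(read f)=6 at depth 0
Step 12: declare d=(read a)=6 at depth 0
Visible at query point: a=6 b=6 d=6 e=6 f=6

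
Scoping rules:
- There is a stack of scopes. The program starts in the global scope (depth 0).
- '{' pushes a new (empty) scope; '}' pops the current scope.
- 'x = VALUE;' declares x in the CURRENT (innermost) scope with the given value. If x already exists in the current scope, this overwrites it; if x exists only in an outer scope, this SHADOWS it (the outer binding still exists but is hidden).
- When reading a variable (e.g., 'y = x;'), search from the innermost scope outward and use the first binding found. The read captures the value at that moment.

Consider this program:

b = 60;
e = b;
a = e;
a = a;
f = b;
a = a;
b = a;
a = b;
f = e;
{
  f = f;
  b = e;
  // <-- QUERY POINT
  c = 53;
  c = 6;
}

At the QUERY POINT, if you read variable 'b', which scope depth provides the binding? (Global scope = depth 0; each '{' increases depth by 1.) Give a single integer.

Step 1: declare b=60 at depth 0
Step 2: declare e=(read b)=60 at depth 0
Step 3: declare a=(read e)=60 at depth 0
Step 4: declare a=(read a)=60 at depth 0
Step 5: declare f=(read b)=60 at depth 0
Step 6: declare a=(read a)=60 at depth 0
Step 7: declare b=(read a)=60 at depth 0
Step 8: declare a=(read b)=60 at depth 0
Step 9: declare f=(read e)=60 at depth 0
Step 10: enter scope (depth=1)
Step 11: declare f=(read f)=60 at depth 1
Step 12: declare b=(read e)=60 at depth 1
Visible at query point: a=60 b=60 e=60 f=60

Answer: 1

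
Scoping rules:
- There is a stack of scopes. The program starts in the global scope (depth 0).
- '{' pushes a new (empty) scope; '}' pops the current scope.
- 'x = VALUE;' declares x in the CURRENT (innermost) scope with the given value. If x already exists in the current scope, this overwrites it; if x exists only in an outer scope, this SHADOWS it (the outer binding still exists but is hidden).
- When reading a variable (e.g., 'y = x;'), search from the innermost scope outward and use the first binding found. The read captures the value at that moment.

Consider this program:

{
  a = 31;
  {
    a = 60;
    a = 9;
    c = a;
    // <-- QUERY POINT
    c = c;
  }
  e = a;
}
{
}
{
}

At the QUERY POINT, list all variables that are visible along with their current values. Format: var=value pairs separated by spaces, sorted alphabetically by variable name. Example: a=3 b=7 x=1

Step 1: enter scope (depth=1)
Step 2: declare a=31 at depth 1
Step 3: enter scope (depth=2)
Step 4: declare a=60 at depth 2
Step 5: declare a=9 at depth 2
Step 6: declare c=(read a)=9 at depth 2
Visible at query point: a=9 c=9

Answer: a=9 c=9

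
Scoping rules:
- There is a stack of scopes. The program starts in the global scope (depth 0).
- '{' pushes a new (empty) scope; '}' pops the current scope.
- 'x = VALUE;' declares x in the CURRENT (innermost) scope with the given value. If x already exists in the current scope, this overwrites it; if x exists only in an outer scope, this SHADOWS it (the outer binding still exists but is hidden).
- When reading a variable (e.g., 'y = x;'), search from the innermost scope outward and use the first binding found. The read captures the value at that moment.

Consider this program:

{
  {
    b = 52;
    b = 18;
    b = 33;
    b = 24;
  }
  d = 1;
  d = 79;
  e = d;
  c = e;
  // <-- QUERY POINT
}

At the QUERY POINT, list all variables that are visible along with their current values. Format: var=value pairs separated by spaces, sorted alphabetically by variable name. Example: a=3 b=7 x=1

Answer: c=79 d=79 e=79

Derivation:
Step 1: enter scope (depth=1)
Step 2: enter scope (depth=2)
Step 3: declare b=52 at depth 2
Step 4: declare b=18 at depth 2
Step 5: declare b=33 at depth 2
Step 6: declare b=24 at depth 2
Step 7: exit scope (depth=1)
Step 8: declare d=1 at depth 1
Step 9: declare d=79 at depth 1
Step 10: declare e=(read d)=79 at depth 1
Step 11: declare c=(read e)=79 at depth 1
Visible at query point: c=79 d=79 e=79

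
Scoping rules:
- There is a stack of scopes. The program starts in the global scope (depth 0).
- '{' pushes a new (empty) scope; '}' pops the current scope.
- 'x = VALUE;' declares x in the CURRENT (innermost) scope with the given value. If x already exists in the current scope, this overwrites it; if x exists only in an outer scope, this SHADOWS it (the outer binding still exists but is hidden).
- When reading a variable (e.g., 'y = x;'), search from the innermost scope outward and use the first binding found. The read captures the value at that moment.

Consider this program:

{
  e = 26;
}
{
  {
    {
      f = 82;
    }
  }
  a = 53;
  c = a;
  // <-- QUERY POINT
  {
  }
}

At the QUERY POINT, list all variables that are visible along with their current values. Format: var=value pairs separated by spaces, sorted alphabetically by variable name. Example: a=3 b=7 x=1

Step 1: enter scope (depth=1)
Step 2: declare e=26 at depth 1
Step 3: exit scope (depth=0)
Step 4: enter scope (depth=1)
Step 5: enter scope (depth=2)
Step 6: enter scope (depth=3)
Step 7: declare f=82 at depth 3
Step 8: exit scope (depth=2)
Step 9: exit scope (depth=1)
Step 10: declare a=53 at depth 1
Step 11: declare c=(read a)=53 at depth 1
Visible at query point: a=53 c=53

Answer: a=53 c=53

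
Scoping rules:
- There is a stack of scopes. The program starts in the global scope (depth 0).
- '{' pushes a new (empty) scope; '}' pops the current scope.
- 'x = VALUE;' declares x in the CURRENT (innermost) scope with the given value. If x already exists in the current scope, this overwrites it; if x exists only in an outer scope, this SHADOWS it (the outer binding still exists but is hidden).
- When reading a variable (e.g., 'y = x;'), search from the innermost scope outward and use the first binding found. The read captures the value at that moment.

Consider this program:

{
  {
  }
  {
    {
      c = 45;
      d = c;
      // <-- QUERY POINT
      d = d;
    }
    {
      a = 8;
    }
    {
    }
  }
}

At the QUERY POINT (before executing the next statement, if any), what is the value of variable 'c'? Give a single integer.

Step 1: enter scope (depth=1)
Step 2: enter scope (depth=2)
Step 3: exit scope (depth=1)
Step 4: enter scope (depth=2)
Step 5: enter scope (depth=3)
Step 6: declare c=45 at depth 3
Step 7: declare d=(read c)=45 at depth 3
Visible at query point: c=45 d=45

Answer: 45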